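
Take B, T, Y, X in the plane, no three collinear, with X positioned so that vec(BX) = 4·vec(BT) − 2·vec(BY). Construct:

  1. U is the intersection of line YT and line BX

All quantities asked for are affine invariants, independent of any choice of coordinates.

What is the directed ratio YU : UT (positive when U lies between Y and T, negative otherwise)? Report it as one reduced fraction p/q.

Set B = (0, 0), T = (1, 0), Y = (0, 1), X = (4, -2); any affine frame gives the same invariant.
1. U is the intersection of line YT and line BX ⇒ U = (2, -1)
U = Y + t·(T−Y) with t = 2, so YU:UT = t:(1−t) = 2:-1

YU:UT = -2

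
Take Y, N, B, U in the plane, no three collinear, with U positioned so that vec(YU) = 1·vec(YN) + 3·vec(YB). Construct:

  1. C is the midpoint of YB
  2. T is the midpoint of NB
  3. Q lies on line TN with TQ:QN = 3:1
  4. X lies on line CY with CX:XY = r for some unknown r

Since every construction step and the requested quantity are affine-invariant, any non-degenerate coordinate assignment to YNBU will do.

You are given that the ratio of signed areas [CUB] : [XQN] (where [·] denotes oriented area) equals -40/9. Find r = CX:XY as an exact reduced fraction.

Choose coordinates Y = (0, 0), N = (1, 0), B = (0, 1), U = (1, 3).
1. C is the midpoint of YB ⇒ C = (0, 1/2)
2. T is the midpoint of NB ⇒ T = (1/2, 1/2)
3. Q lies on line TN with TQ:QN = 3:1 ⇒ Q = (7/8, 1/8)
4. With CX:XY = r, write λ = r/(r+1) so X = C + λ·(Y−C); X is affine-linear in λ
Every point depending on X is an affine combination of X and λ-independent points, so each such coordinate is linear in λ; the λ² term in each signed area is a multiple of (Y−C)×(Y−C) = 0, so 2·[CUB] and 2·[XQN] are each linear in λ. Evaluating at λ=0 and λ=1:
  2·[CUB] = 1/2,   2·[XQN] = -1/16·λ − 1/16
So [CUB]:[XQN] = (1/2) / (-1/16·λ − 1/16). Setting this equal to -40/9:
  1/2 = -40/9·(-1/16·λ − 1/16)  ⇒  λ = 4/5
Then r = λ/(1−λ) = (4/5)/(1/5) = 4. Check: with r = 4, X = (0, 1/10) and [CUB]:[XQN] = -40/9 as required.

r = 4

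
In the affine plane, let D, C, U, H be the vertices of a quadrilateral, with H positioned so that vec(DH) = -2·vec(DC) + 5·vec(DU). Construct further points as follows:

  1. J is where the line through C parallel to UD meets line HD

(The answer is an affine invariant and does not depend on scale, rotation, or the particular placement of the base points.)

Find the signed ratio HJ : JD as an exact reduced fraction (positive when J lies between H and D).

Work in coordinates with D = (0, 0), C = (1, 0), U = (0, 1), H = (-2, 5).
1. J is where the line through C parallel to UD meets line HD ⇒ J = (1, -5/2)
J = H + t·(D−H) with t = 3/2, so HJ:JD = t:(1−t) = 3/2:-1/2

HJ:JD = -3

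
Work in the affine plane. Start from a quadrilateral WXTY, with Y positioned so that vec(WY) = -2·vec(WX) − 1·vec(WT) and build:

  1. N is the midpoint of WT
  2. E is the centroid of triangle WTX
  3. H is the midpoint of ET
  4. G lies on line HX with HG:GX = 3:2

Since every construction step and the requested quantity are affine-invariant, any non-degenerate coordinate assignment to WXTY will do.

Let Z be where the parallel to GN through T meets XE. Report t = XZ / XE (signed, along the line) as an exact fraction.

t = 13/2

Work in coordinates with W = (0, 0), X = (1, 0), T = (0, 1), Y = (-2, -1).
1. N is the midpoint of WT ⇒ N = (0, 1/2)
2. E is the centroid of triangle WTX ⇒ E = (1/3, 1/3)
3. H is the midpoint of ET ⇒ H = (1/6, 2/3)
4. G lies on line HX with HG:GX = 3:2 ⇒ G = (2/3, 4/15)
through T parallel to GN: direction (-2/3, 7/30); meets XE at Z = (-10/3, 13/6)
Z = X + t·(E−X) with t = 13/2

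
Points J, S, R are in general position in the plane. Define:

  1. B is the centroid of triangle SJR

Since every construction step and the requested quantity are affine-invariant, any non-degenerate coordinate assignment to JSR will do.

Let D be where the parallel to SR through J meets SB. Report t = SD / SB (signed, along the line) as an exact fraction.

t = 3

Work in coordinates with J = (0, 0), S = (1, 0), R = (0, 1).
1. B is the centroid of triangle SJR ⇒ B = (1/3, 1/3)
through J parallel to SR: direction (-1, 1); meets SB at D = (-1, 1)
D = S + t·(B−S) with t = 3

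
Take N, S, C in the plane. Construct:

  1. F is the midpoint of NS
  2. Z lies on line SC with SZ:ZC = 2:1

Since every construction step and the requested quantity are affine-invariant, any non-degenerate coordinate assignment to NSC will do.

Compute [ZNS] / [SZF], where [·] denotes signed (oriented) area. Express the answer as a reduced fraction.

[ZNS]:[SZF] = 2

Assign N = (0, 0), S = (1, 0), C = (0, 1) — the answer is frame-independent, so this choice is without loss of generality.
1. F is the midpoint of NS ⇒ F = (1/2, 0)
2. Z lies on line SC with SZ:ZC = 2:1 ⇒ Z = (1/3, 2/3)
2·[ZNS] = 2/3, 2·[SZF] = 1/3
[ZNS]:[SZF] = 2/3:1/3 = 2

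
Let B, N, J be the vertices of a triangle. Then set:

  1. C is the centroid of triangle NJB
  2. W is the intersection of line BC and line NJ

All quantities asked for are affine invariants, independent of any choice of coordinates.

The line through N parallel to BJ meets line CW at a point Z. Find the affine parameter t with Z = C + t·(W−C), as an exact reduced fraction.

t = 4

Assign B = (0, 0), N = (1, 0), J = (0, 1) — the answer is frame-independent, so this choice is without loss of generality.
1. C is the centroid of triangle NJB ⇒ C = (1/3, 1/3)
2. W is the intersection of line BC and line NJ ⇒ W = (1/2, 1/2)
through N parallel to BJ: direction (0, 1); meets CW at Z = (1, 1)
Z = C + t·(W−C) with t = 4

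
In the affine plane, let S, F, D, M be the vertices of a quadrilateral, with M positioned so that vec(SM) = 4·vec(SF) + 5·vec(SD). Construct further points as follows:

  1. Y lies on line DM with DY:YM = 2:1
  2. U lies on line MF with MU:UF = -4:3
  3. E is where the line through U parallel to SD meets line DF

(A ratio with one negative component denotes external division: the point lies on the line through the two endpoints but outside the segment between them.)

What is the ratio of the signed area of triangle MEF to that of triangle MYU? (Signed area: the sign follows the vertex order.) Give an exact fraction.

Set S = (0, 0), F = (1, 0), D = (0, 1), M = (4, 5); any affine frame gives the same invariant.
1. Y lies on line DM with DY:YM = 2:1 ⇒ Y = (8/3, 11/3)
2. U lies on line MF with MU:UF = -4:3 ⇒ U = (-8, -15)
3. E is where the line through U parallel to SD meets line DF ⇒ E = (-8, 9)
2·[MEF] = 72, 2·[MYU] = 32/3
[MEF]:[MYU] = 72:32/3 = 27/4

[MEF]:[MYU] = 27/4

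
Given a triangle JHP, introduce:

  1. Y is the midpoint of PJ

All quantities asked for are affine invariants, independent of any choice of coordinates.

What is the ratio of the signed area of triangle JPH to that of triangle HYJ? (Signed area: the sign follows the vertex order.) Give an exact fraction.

[JPH]:[HYJ] = -2

Choose coordinates J = (0, 0), H = (1, 0), P = (0, 1).
1. Y is the midpoint of PJ ⇒ Y = (0, 1/2)
2·[JPH] = -1, 2·[HYJ] = 1/2
[JPH]:[HYJ] = -1:1/2 = -2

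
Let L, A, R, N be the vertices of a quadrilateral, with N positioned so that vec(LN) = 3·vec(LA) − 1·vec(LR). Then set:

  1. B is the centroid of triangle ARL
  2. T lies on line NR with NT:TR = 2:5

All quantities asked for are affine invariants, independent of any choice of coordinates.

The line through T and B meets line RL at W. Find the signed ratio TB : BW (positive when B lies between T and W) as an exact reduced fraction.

Assign L = (0, 0), A = (1, 0), R = (0, 1), N = (3, -1) — the answer is frame-independent, so this choice is without loss of generality.
1. B is the centroid of triangle ARL ⇒ B = (1/3, 1/3)
2. T lies on line NR with NT:TR = 2:5 ⇒ T = (15/7, -3/7)
line TB meets RL at W = (0, 9/19)
B = T + t·(W−T) with t = 38/45, so TB:BW = 38/45:7/45

TB:BW = 38/7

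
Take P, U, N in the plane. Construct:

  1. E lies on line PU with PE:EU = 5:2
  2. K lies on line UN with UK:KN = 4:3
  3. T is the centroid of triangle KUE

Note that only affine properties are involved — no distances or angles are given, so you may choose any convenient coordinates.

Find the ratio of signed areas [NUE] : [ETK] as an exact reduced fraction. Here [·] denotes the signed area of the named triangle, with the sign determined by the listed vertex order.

Work in coordinates with P = (0, 0), U = (1, 0), N = (0, 1).
1. E lies on line PU with PE:EU = 5:2 ⇒ E = (5/7, 0)
2. K lies on line UN with UK:KN = 4:3 ⇒ K = (3/7, 4/7)
3. T is the centroid of triangle KUE ⇒ T = (5/7, 4/21)
2·[NUE] = -2/7, 2·[ETK] = 8/147
[NUE]:[ETK] = -2/7:8/147 = -21/4

[NUE]:[ETK] = -21/4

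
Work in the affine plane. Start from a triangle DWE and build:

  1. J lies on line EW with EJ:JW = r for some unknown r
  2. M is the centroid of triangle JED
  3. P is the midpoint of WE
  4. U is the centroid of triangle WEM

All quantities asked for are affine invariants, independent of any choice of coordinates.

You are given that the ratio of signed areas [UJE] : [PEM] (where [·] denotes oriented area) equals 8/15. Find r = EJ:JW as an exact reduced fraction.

Set D = (0, 0), W = (1, 0), E = (0, 1); any affine frame gives the same invariant.
1. With EJ:JW = r, write λ = r/(r+1) so J = E + λ·(W−E); J is affine-linear in λ
2. M is the centroid of triangle JED ⇒ M is an affine combination of earlier points and hence also affine-linear in λ
3. P is the midpoint of WE ⇒ P = (1/2, 1/2)
4. U is the centroid of triangle WEM ⇒ U is an affine combination of earlier points and hence also affine-linear in λ
Every point depending on J is an affine combination of J and λ-independent points, so each such coordinate is linear in λ; the λ² term in each signed area is a multiple of (W−E)×(W−E) = 0, so 2·[UJE] and 2·[PEM] are each linear in λ. Evaluating at λ=0 and λ=1:
  2·[UJE] = 1/9·λ,   2·[PEM] = 1/6
So [UJE]:[PEM] = (1/9·λ) / (1/6). Setting this equal to 8/15:
  1/9·λ = 8/15·(1/6)  ⇒  λ = 4/5
Then r = λ/(1−λ) = (4/5)/(1/5) = 4. Check: with r = 4, J = (4/5, 1/5) and [UJE]:[PEM] = 8/15 as required.

r = 4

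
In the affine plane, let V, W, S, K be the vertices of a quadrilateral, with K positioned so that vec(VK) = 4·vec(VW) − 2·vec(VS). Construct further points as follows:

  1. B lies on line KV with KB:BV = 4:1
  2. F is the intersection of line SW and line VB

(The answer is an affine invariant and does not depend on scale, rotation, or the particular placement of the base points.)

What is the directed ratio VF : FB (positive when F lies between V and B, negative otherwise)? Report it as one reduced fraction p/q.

Work in coordinates with V = (0, 0), W = (1, 0), S = (0, 1), K = (4, -2).
1. B lies on line KV with KB:BV = 4:1 ⇒ B = (4/5, -2/5)
2. F is the intersection of line SW and line VB ⇒ F = (2, -1)
F = V + t·(B−V) with t = 5/2, so VF:FB = t:(1−t) = 5/2:-3/2

VF:FB = -5/3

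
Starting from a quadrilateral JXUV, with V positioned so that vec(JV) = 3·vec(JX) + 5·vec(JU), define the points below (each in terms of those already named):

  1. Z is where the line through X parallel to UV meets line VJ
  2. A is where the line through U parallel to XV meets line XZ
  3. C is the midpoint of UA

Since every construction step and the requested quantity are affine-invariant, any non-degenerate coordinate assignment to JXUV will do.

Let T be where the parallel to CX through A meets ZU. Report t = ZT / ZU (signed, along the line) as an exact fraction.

Work in coordinates with J = (0, 0), X = (1, 0), U = (0, 1), V = (3, 5).
1. Z is where the line through X parallel to UV meets line VJ ⇒ Z = (-4, -20/3)
2. A is where the line through U parallel to XV meets line XZ ⇒ A = (-2, -4)
3. C is the midpoint of UA ⇒ C = (-1, -3/2)
through A parallel to CX: direction (2, 3/2); meets ZU at T = (-3, -19/4)
T = Z + t·(U−Z) with t = 1/4

t = 1/4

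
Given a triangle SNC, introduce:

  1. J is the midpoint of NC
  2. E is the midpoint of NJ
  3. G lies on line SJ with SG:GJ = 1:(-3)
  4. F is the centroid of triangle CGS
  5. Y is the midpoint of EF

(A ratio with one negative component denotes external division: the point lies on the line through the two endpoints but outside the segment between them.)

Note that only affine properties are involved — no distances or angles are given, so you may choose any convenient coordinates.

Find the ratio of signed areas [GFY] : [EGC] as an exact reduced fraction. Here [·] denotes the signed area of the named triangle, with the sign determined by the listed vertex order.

[GFY]:[EGC] = 5/27

Assign S = (0, 0), N = (1, 0), C = (0, 1) — the answer is frame-independent, so this choice is without loss of generality.
1. J is the midpoint of NC ⇒ J = (1/2, 1/2)
2. E is the midpoint of NJ ⇒ E = (3/4, 1/4)
3. G lies on line SJ with SG:GJ = 1:(-3) ⇒ G = (-1/4, -1/4)
4. F is the centroid of triangle CGS ⇒ F = (-1/12, 1/4)
5. Y is the midpoint of EF ⇒ Y = (1/3, 1/4)
2·[GFY] = -5/24, 2·[EGC] = -9/8
[GFY]:[EGC] = -5/24:-9/8 = 5/27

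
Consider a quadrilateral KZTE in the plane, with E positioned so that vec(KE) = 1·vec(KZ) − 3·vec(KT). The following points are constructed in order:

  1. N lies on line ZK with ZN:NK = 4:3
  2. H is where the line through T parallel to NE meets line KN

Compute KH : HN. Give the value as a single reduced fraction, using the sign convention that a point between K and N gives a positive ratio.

Work in coordinates with K = (0, 0), Z = (1, 0), T = (0, 1), E = (1, -3).
1. N lies on line ZK with ZN:NK = 4:3 ⇒ N = (3/7, 0)
2. H is where the line through T parallel to NE meets line KN ⇒ H = (4/21, 0)
H = K + t·(N−K) with t = 4/9, so KH:HN = t:(1−t) = 4/9:5/9

KH:HN = 4/5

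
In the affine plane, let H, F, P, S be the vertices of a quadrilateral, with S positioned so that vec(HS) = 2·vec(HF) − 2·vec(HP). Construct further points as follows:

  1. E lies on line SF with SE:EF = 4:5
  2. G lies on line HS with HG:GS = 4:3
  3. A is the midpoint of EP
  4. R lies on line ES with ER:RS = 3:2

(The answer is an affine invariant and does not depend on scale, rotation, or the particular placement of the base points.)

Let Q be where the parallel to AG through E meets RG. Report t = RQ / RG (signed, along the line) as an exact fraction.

Assign H = (0, 0), F = (1, 0), P = (0, 1), S = (2, -2) — the answer is frame-independent, so this choice is without loss of generality.
1. E lies on line SF with SE:EF = 4:5 ⇒ E = (14/9, -10/9)
2. G lies on line HS with HG:GS = 4:3 ⇒ G = (8/7, -8/7)
3. A is the midpoint of EP ⇒ A = (7/9, -1/18)
4. R lies on line ES with ER:RS = 3:2 ⇒ R = (82/45, -74/45)
through E parallel to AG: direction (23/63, -137/126); meets RG at Q = (18806/11025, -17182/11025)
Q = R + t·(G−R) with t = 6/35

t = 6/35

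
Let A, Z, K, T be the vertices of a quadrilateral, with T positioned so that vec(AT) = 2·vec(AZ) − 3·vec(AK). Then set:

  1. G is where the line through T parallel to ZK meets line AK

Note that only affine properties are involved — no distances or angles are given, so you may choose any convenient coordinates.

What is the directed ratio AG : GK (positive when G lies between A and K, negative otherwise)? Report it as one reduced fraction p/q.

AG:GK = -1/2

Assign A = (0, 0), Z = (1, 0), K = (0, 1), T = (2, -3) — the answer is frame-independent, so this choice is without loss of generality.
1. G is where the line through T parallel to ZK meets line AK ⇒ G = (0, -1)
G = A + t·(K−A) with t = -1, so AG:GK = t:(1−t) = -1:2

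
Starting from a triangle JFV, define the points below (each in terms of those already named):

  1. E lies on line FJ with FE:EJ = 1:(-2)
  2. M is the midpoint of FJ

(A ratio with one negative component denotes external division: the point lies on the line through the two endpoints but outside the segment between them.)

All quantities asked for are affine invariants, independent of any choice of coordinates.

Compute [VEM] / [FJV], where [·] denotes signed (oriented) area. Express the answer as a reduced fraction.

Work in coordinates with J = (0, 0), F = (1, 0), V = (0, 1).
1. E lies on line FJ with FE:EJ = 1:(-2) ⇒ E = (2, 0)
2. M is the midpoint of FJ ⇒ M = (1/2, 0)
2·[VEM] = -3/2, 2·[FJV] = -1
[VEM]:[FJV] = -3/2:-1 = 3/2

[VEM]:[FJV] = 3/2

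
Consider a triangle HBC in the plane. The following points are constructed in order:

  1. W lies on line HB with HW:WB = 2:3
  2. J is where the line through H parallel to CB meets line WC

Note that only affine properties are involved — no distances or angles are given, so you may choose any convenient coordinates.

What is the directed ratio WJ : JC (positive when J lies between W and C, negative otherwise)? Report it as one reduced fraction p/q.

Assign H = (0, 0), B = (1, 0), C = (0, 1) — the answer is frame-independent, so this choice is without loss of generality.
1. W lies on line HB with HW:WB = 2:3 ⇒ W = (2/5, 0)
2. J is where the line through H parallel to CB meets line WC ⇒ J = (2/3, -2/3)
J = W + t·(C−W) with t = -2/3, so WJ:JC = t:(1−t) = -2/3:5/3

WJ:JC = -2/5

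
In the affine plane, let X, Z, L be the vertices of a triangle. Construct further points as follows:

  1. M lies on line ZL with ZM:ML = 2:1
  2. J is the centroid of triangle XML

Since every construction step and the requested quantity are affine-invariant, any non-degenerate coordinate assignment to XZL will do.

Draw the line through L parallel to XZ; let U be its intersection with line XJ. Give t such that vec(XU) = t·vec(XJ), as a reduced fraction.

Assign X = (0, 0), Z = (1, 0), L = (0, 1) — the answer is frame-independent, so this choice is without loss of generality.
1. M lies on line ZL with ZM:ML = 2:1 ⇒ M = (1/3, 2/3)
2. J is the centroid of triangle XML ⇒ J = (1/9, 5/9)
through L parallel to XZ: direction (1, 0); meets XJ at U = (1/5, 1)
U = X + t·(J−X) with t = 9/5

t = 9/5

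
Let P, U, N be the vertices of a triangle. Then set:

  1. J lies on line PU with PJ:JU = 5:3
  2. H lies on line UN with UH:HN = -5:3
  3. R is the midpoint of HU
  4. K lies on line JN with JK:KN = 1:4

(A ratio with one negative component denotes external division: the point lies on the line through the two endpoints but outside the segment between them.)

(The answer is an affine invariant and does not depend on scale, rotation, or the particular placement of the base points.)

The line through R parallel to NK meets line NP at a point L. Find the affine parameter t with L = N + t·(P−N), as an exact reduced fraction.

t = 3/20

Work in coordinates with P = (0, 0), U = (1, 0), N = (0, 1).
1. J lies on line PU with PJ:JU = 5:3 ⇒ J = (5/8, 0)
2. H lies on line UN with UH:HN = -5:3 ⇒ H = (-3/2, 5/2)
3. R is the midpoint of HU ⇒ R = (-1/4, 5/4)
4. K lies on line JN with JK:KN = 1:4 ⇒ K = (1/2, 1/5)
through R parallel to NK: direction (1/2, -4/5); meets NP at L = (0, 17/20)
L = N + t·(P−N) with t = 3/20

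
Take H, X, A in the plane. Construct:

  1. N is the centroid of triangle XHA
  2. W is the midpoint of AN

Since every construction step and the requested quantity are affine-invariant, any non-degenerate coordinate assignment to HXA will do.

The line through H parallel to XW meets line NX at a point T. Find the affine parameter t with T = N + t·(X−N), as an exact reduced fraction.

t = -3

Work in coordinates with H = (0, 0), X = (1, 0), A = (0, 1).
1. N is the centroid of triangle XHA ⇒ N = (1/3, 1/3)
2. W is the midpoint of AN ⇒ W = (1/6, 2/3)
through H parallel to XW: direction (-5/6, 2/3); meets NX at T = (-5/3, 4/3)
T = N + t·(X−N) with t = -3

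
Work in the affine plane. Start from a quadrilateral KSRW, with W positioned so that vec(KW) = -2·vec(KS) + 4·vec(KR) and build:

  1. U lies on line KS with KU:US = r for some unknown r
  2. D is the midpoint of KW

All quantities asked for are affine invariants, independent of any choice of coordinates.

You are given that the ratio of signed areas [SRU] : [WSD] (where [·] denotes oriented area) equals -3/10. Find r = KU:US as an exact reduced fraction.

Assign K = (0, 0), S = (1, 0), R = (0, 1), W = (-2, 4) — the answer is frame-independent, so this choice is without loss of generality.
1. With KU:US = r, write λ = r/(r+1) so U = K + λ·(S−K); U is affine-linear in λ
2. D is the midpoint of KW ⇒ D = (-1, 2)
Every point depending on U is an affine combination of U and λ-independent points, so each such coordinate is linear in λ; the λ² term in each signed area is a multiple of (S−K)×(S−K) = 0, so 2·[SRU] and 2·[WSD] are each linear in λ. Evaluating at λ=0 and λ=1:
  2·[SRU] = −λ + 1,   2·[WSD] = -2
So [SRU]:[WSD] = (−λ + 1) / (-2). Setting this equal to -3/10:
  −λ + 1 = -3/10·(-2)  ⇒  λ = 2/5
Then r = λ/(1−λ) = (2/5)/(3/5) = 2/3. Check: with r = 2/3, U = (2/5, 0) and [SRU]:[WSD] = -3/10 as required.

r = 2/3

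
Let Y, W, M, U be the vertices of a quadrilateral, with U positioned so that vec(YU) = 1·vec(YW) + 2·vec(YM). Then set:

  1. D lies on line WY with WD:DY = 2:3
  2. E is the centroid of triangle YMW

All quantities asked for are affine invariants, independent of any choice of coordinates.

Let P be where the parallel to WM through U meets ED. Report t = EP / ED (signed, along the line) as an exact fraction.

Choose coordinates Y = (0, 0), W = (1, 0), M = (0, 1), U = (1, 2).
1. D lies on line WY with WD:DY = 2:3 ⇒ D = (3/5, 0)
2. E is the centroid of triangle YMW ⇒ E = (1/3, 1/3)
through U parallel to WM: direction (-1, 1); meets ED at P = (-9, 12)
P = E + t·(D−E) with t = -35

t = -35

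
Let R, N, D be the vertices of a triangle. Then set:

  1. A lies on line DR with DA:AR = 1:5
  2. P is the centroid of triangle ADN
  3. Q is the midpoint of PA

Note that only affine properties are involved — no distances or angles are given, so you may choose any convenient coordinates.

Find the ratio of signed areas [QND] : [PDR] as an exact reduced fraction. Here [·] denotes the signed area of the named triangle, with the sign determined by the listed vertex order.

Work in coordinates with R = (0, 0), N = (1, 0), D = (0, 1).
1. A lies on line DR with DA:AR = 1:5 ⇒ A = (0, 5/6)
2. P is the centroid of triangle ADN ⇒ P = (1/3, 11/18)
3. Q is the midpoint of PA ⇒ Q = (1/6, 13/18)
2·[QND] = 1/9, 2·[PDR] = 1/3
[QND]:[PDR] = 1/9:1/3 = 1/3

[QND]:[PDR] = 1/3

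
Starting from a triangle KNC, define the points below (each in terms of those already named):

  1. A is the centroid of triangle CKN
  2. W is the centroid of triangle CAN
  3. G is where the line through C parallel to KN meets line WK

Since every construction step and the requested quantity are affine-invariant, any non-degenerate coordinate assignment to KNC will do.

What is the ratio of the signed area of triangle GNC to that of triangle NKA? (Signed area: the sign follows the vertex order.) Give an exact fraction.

[GNC]:[NKA] = 3

Assign K = (0, 0), N = (1, 0), C = (0, 1) — the answer is frame-independent, so this choice is without loss of generality.
1. A is the centroid of triangle CKN ⇒ A = (1/3, 1/3)
2. W is the centroid of triangle CAN ⇒ W = (4/9, 4/9)
3. G is where the line through C parallel to KN meets line WK ⇒ G = (1, 1)
2·[GNC] = -1, 2·[NKA] = -1/3
[GNC]:[NKA] = -1:-1/3 = 3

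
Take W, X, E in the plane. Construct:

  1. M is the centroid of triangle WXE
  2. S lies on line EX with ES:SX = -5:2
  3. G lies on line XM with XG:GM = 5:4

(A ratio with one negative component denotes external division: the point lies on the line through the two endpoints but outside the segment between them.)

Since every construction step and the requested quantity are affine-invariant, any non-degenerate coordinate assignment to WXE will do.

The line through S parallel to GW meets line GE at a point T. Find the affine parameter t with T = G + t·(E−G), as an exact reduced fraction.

Choose coordinates W = (0, 0), X = (1, 0), E = (0, 1).
1. M is the centroid of triangle WXE ⇒ M = (1/3, 1/3)
2. S lies on line EX with ES:SX = -5:2 ⇒ S = (5/3, -2/3)
3. G lies on line XM with XG:GM = 5:4 ⇒ G = (17/27, 5/27)
through S parallel to GW: direction (-17/27, -5/27); meets GE at T = (110/81, -1043/1377)
T = G + t·(E−G) with t = -59/51

t = -59/51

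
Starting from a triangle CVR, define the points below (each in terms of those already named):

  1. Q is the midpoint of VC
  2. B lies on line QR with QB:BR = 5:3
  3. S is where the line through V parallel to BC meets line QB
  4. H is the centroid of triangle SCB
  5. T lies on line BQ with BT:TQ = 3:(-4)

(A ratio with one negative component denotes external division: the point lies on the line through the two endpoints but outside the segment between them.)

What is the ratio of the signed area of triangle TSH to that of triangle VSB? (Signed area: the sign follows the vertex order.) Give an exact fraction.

Set C = (0, 0), V = (1, 0), R = (0, 1); any affine frame gives the same invariant.
1. Q is the midpoint of VC ⇒ Q = (1/2, 0)
2. B lies on line QR with QB:BR = 5:3 ⇒ B = (3/16, 5/8)
3. S is where the line through V parallel to BC meets line QB ⇒ S = (13/16, -5/8)
4. H is the centroid of triangle SCB ⇒ H = (1/3, 0)
5. T lies on line BQ with BT:TQ = 3:(-4) ⇒ T = (-3/4, 5/2)
2·[TSH] = -25/48, 2·[VSB] = -5/8
[TSH]:[VSB] = -25/48:-5/8 = 5/6

[TSH]:[VSB] = 5/6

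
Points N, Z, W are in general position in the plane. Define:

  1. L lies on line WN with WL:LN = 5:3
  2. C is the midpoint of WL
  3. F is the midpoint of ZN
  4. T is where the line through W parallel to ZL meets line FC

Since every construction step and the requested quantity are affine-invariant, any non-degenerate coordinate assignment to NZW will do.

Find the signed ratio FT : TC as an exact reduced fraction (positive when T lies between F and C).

FT:TC = -13/5

Assign N = (0, 0), Z = (1, 0), W = (0, 1) — the answer is frame-independent, so this choice is without loss of generality.
1. L lies on line WN with WL:LN = 5:3 ⇒ L = (0, 3/8)
2. C is the midpoint of WL ⇒ C = (0, 11/16)
3. F is the midpoint of ZN ⇒ F = (1/2, 0)
4. T is where the line through W parallel to ZL meets line FC ⇒ T = (-5/16, 143/128)
T = F + t·(C−F) with t = 13/8, so FT:TC = t:(1−t) = 13/8:-5/8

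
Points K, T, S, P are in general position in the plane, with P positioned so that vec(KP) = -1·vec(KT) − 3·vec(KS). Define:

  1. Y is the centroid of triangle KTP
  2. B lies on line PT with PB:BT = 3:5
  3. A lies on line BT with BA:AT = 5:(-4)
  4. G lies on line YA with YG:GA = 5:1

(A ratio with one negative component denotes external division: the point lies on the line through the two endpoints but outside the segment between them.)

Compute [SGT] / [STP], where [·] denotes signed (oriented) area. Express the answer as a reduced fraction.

Work in coordinates with K = (0, 0), T = (1, 0), S = (0, 1), P = (-1, -3).
1. Y is the centroid of triangle KTP ⇒ Y = (0, -1)
2. B lies on line PT with PB:BT = 3:5 ⇒ B = (-1/4, -15/8)
3. A lies on line BT with BA:AT = 5:(-4) ⇒ A = (6, 15/2)
4. G lies on line YA with YG:GA = 5:1 ⇒ G = (5, 73/12)
2·[SGT] = -121/12, 2·[STP] = -5
[SGT]:[STP] = -121/12:-5 = 121/60

[SGT]:[STP] = 121/60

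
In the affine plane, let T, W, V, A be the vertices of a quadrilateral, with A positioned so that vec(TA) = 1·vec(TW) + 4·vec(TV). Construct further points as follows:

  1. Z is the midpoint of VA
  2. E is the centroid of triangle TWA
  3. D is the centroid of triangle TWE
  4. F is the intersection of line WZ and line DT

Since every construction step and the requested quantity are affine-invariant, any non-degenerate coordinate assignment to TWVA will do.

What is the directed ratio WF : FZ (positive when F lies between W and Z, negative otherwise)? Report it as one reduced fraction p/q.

WF:FZ = 8/21

Assign T = (0, 0), W = (1, 0), V = (0, 1), A = (1, 4) — the answer is frame-independent, so this choice is without loss of generality.
1. Z is the midpoint of VA ⇒ Z = (1/2, 5/2)
2. E is the centroid of triangle TWA ⇒ E = (2/3, 4/3)
3. D is the centroid of triangle TWE ⇒ D = (5/9, 4/9)
4. F is the intersection of line WZ and line DT ⇒ F = (25/29, 20/29)
F = W + t·(Z−W) with t = 8/29, so WF:FZ = t:(1−t) = 8/29:21/29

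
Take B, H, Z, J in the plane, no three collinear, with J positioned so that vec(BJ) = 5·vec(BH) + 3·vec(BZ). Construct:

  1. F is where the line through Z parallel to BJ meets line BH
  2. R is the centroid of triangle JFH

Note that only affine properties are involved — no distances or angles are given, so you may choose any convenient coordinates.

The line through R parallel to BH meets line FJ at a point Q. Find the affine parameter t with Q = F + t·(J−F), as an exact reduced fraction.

Set B = (0, 0), H = (1, 0), Z = (0, 1), J = (5, 3); any affine frame gives the same invariant.
1. F is where the line through Z parallel to BJ meets line BH ⇒ F = (-5/3, 0)
2. R is the centroid of triangle JFH ⇒ R = (13/9, 1)
through R parallel to BH: direction (1, 0); meets FJ at Q = (5/9, 1)
Q = F + t·(J−F) with t = 1/3

t = 1/3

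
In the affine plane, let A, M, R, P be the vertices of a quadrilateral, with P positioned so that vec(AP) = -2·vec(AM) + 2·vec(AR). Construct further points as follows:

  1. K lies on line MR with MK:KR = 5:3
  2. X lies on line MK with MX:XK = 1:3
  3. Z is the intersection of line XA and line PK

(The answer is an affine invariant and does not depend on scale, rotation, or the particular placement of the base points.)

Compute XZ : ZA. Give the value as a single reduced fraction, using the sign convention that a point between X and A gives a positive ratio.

XZ:ZA = -15/64

Work in coordinates with A = (0, 0), M = (1, 0), R = (0, 1), P = (-2, 2).
1. K lies on line MR with MK:KR = 5:3 ⇒ K = (3/8, 5/8)
2. X lies on line MK with MX:XK = 1:3 ⇒ X = (27/32, 5/32)
3. Z is the intersection of line XA and line PK ⇒ Z = (54/49, 10/49)
Z = X + t·(A−X) with t = -15/49, so XZ:ZA = t:(1−t) = -15/49:64/49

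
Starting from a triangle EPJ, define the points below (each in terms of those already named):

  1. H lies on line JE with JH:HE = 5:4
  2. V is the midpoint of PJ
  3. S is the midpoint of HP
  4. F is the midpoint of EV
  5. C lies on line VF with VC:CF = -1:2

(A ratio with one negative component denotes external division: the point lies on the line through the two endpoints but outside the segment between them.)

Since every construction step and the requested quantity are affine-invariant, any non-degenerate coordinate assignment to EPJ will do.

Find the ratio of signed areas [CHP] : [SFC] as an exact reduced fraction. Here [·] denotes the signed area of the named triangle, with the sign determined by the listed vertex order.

[CHP]:[SFC] = -23/5

Work in coordinates with E = (0, 0), P = (1, 0), J = (0, 1).
1. H lies on line JE with JH:HE = 5:4 ⇒ H = (0, 4/9)
2. V is the midpoint of PJ ⇒ V = (1/2, 1/2)
3. S is the midpoint of HP ⇒ S = (1/2, 2/9)
4. F is the midpoint of EV ⇒ F = (1/4, 1/4)
5. C lies on line VF with VC:CF = -1:2 ⇒ C = (3/4, 3/4)
2·[CHP] = 23/36, 2·[SFC] = -5/36
[CHP]:[SFC] = 23/36:-5/36 = -23/5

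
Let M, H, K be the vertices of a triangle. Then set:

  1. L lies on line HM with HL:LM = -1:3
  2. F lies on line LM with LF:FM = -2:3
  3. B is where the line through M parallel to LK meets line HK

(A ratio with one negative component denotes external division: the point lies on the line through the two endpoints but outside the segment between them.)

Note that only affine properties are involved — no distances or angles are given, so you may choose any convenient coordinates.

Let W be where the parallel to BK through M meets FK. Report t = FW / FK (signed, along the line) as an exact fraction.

Work in coordinates with M = (0, 0), H = (1, 0), K = (0, 1).
1. L lies on line HM with HL:LM = -1:3 ⇒ L = (3/2, 0)
2. F lies on line LM with LF:FM = -2:3 ⇒ F = (9/2, 0)
3. B is where the line through M parallel to LK meets line HK ⇒ B = (3, -2)
through M parallel to BK: direction (-3, 3); meets FK at W = (-9/7, 9/7)
W = F + t·(K−F) with t = 9/7

t = 9/7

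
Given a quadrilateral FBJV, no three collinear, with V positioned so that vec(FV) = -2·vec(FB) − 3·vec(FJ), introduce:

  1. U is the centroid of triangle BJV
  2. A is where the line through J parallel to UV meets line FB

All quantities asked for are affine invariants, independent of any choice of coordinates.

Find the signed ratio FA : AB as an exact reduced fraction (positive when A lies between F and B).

FA:AB = -5/12

Work in coordinates with F = (0, 0), B = (1, 0), J = (0, 1), V = (-2, -3).
1. U is the centroid of triangle BJV ⇒ U = (-1/3, -2/3)
2. A is where the line through J parallel to UV meets line FB ⇒ A = (-5/7, 0)
A = F + t·(B−F) with t = -5/7, so FA:AB = t:(1−t) = -5/7:12/7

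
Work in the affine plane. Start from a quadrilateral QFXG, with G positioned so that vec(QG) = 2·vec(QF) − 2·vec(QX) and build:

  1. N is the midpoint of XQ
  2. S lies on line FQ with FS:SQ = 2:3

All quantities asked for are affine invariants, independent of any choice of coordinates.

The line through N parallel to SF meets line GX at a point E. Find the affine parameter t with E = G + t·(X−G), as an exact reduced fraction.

Assign Q = (0, 0), F = (1, 0), X = (0, 1), G = (2, -2) — the answer is frame-independent, so this choice is without loss of generality.
1. N is the midpoint of XQ ⇒ N = (0, 1/2)
2. S lies on line FQ with FS:SQ = 2:3 ⇒ S = (3/5, 0)
through N parallel to SF: direction (2/5, 0); meets GX at E = (1/3, 1/2)
E = G + t·(X−G) with t = 5/6

t = 5/6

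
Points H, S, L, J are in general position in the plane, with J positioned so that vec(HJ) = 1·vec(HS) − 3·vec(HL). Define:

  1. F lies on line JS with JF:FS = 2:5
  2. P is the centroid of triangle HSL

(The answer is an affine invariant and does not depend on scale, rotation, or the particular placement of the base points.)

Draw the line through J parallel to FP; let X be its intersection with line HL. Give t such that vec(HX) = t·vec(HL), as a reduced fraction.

t = 5/7

Choose coordinates H = (0, 0), S = (1, 0), L = (0, 1), J = (1, -3).
1. F lies on line JS with JF:FS = 2:5 ⇒ F = (1, -15/7)
2. P is the centroid of triangle HSL ⇒ P = (1/3, 1/3)
through J parallel to FP: direction (-2/3, 52/21); meets HL at X = (0, 5/7)
X = H + t·(L−H) with t = 5/7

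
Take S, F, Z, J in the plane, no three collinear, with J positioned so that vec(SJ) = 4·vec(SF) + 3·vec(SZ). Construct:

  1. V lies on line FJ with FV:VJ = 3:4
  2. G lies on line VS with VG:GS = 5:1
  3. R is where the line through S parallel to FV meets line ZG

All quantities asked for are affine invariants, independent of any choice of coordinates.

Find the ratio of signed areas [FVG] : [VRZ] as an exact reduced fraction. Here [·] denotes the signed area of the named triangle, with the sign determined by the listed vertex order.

Choose coordinates S = (0, 0), F = (1, 0), Z = (0, 1), J = (4, 3).
1. V lies on line FJ with FV:VJ = 3:4 ⇒ V = (16/7, 9/7)
2. G lies on line VS with VG:GS = 5:1 ⇒ G = (8/21, 3/14)
3. R is where the line through S parallel to FV meets line ZG ⇒ R = (16/49, 16/49)
2·[FVG] = 15/14, 2·[VRZ] = -80/49
[FVG]:[VRZ] = 15/14:-80/49 = -21/32

[FVG]:[VRZ] = -21/32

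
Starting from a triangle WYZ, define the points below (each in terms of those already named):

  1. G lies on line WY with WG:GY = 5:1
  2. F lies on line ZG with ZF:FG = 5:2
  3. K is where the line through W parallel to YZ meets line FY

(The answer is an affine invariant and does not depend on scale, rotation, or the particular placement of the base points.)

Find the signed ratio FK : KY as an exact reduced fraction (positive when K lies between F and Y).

Work in coordinates with W = (0, 0), Y = (1, 0), Z = (0, 1).
1. G lies on line WY with WG:GY = 5:1 ⇒ G = (5/6, 0)
2. F lies on line ZG with ZF:FG = 5:2 ⇒ F = (25/42, 2/7)
3. K is where the line through W parallel to YZ meets line FY ⇒ K = (-12/5, 12/5)
K = F + t·(Y−F) with t = -37/5, so FK:KY = t:(1−t) = -37/5:42/5

FK:KY = -37/42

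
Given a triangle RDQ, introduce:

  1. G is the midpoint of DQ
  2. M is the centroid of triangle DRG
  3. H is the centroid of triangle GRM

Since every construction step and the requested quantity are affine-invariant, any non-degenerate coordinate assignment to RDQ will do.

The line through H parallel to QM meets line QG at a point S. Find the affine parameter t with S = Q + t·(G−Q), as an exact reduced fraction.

t = -2/3

Set R = (0, 0), D = (1, 0), Q = (0, 1); any affine frame gives the same invariant.
1. G is the midpoint of DQ ⇒ G = (1/2, 1/2)
2. M is the centroid of triangle DRG ⇒ M = (1/2, 1/6)
3. H is the centroid of triangle GRM ⇒ H = (1/3, 2/9)
through H parallel to QM: direction (1/2, -5/6); meets QG at S = (-1/3, 4/3)
S = Q + t·(G−Q) with t = -2/3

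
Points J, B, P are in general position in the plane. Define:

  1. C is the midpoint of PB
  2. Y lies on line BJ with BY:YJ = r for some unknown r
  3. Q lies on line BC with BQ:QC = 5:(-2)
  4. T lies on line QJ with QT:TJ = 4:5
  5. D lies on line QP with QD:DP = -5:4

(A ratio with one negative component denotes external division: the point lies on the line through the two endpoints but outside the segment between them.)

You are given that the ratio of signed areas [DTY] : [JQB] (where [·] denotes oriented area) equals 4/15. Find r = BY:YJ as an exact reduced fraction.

r = 4

Work in coordinates with J = (0, 0), B = (1, 0), P = (0, 1).
1. C is the midpoint of PB ⇒ C = (1/2, 1/2)
2. With BY:YJ = r, write λ = r/(r+1) so Y = B + λ·(J−B); Y is affine-linear in λ
3. Q lies on line BC with BQ:QC = 5:(-2) ⇒ Q = (1/6, 5/6)
4. T lies on line QJ with QT:TJ = 4:5 ⇒ T = (5/54, 25/54)
5. D lies on line QP with QD:DP = -5:4 ⇒ D = (-2/3, 5/3)
Every point depending on Y is an affine combination of Y and λ-independent points, so each such coordinate is linear in λ; the λ² term in each signed area is a multiple of (J−B)×(J−B) = 0, so 2·[DTY] and 2·[JQB] are each linear in λ. Evaluating at λ=0 and λ=1:
  2·[DTY] = -65/54·λ + 20/27,   2·[JQB] = -5/6
So [DTY]:[JQB] = (-65/54·λ + 20/27) / (-5/6). Setting this equal to 4/15:
  -65/54·λ + 20/27 = 4/15·(-5/6)  ⇒  λ = 4/5
Then r = λ/(1−λ) = (4/5)/(1/5) = 4. Check: with r = 4, Y = (1/5, 0) and [DTY]:[JQB] = 4/15 as required.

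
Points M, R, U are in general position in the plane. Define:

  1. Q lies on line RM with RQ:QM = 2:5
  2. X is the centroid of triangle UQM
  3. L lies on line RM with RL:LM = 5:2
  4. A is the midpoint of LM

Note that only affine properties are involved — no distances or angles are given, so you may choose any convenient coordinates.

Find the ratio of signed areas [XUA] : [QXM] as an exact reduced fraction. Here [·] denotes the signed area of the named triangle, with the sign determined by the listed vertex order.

[XUA]:[QXM] = 3/5

Work in coordinates with M = (0, 0), R = (1, 0), U = (0, 1).
1. Q lies on line RM with RQ:QM = 2:5 ⇒ Q = (5/7, 0)
2. X is the centroid of triangle UQM ⇒ X = (5/21, 1/3)
3. L lies on line RM with RL:LM = 5:2 ⇒ L = (2/7, 0)
4. A is the midpoint of LM ⇒ A = (1/7, 0)
2·[XUA] = 1/7, 2·[QXM] = 5/21
[XUA]:[QXM] = 1/7:5/21 = 3/5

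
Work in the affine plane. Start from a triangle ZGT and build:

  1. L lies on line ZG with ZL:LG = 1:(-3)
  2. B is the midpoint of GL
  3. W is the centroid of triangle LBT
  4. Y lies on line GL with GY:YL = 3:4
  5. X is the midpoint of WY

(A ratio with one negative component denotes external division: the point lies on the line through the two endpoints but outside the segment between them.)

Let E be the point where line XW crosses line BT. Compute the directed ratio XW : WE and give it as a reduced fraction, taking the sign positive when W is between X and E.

XW:WE = -5/7

Work in coordinates with Z = (0, 0), G = (1, 0), T = (0, 1).
1. L lies on line ZG with ZL:LG = 1:(-3) ⇒ L = (-1/2, 0)
2. B is the midpoint of GL ⇒ B = (1/4, 0)
3. W is the centroid of triangle LBT ⇒ W = (-1/12, 1/3)
4. Y lies on line GL with GY:YL = 3:4 ⇒ Y = (5/14, 0)
5. X is the midpoint of WY ⇒ X = (23/168, 1/6)
line XW meets BT at E = (9/40, 1/10)
W = X + t·(E−X) with t = -5/2, so XW:WE = -5/2:7/2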